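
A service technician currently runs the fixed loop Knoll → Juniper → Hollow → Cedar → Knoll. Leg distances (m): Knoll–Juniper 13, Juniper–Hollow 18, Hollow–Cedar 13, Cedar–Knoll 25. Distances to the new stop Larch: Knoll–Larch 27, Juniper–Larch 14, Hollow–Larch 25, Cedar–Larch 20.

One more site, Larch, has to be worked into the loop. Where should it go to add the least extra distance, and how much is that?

Insertion cost between consecutive stops i–j is d(i,Larch) + d(Larch,j) − d(i,j):
  between Knoll and Juniper: 27 + 14 − 13 = 28
  between Juniper and Hollow: 14 + 25 − 18 = 21
  between Hollow and Cedar: 25 + 20 − 13 = 32
  between Cedar and Knoll: 20 + 27 − 25 = 22
Cheapest insertion is between Juniper and Hollow, adding 21.
New total = 69 + 21 = 90.

Minimum extra distance: 21 m, inserting Larch between Juniper and Hollow.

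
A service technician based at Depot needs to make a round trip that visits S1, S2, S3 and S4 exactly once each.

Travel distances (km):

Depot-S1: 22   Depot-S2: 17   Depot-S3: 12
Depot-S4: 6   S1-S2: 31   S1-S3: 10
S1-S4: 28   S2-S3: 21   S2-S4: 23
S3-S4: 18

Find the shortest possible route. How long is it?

82 km — the shortest possible round trip.

There are 12 distinct closed tours to check (reversals are equivalent).
Depot - S1 - S2 - S3 - S4 - Depot: 22+31+21+18+6 = 98
Depot - S1 - S2 - S4 - S3 - Depot: 22+31+23+18+12 = 106
Depot - S1 - S3 - S2 - S4 - Depot: 22+10+21+23+6 = 82
Depot - S1 - S3 - S4 - S2 - Depot: 22+10+18+23+17 = 90
Depot - S1 - S4 - S2 - S3 - Depot: 22+28+23+21+12 = 106
Depot - S1 - S4 - S3 - S2 - Depot: 22+28+18+21+17 = 106
Depot - S2 - S1 - S3 - S4 - Depot: 17+31+10+18+6 = 82
Depot - S2 - S1 - S4 - S3 - Depot: 17+31+28+18+12 = 106
Depot - S2 - S3 - S1 - S4 - Depot: 17+21+10+28+6 = 82
Depot - S2 - S4 - S1 - S3 - Depot: 17+23+28+10+12 = 90
Depot - S3 - S1 - S2 - S4 - Depot: 12+10+31+23+6 = 82
Depot - S3 - S2 - S1 - S4 - Depot: 12+21+31+28+6 = 98
The minimum is 82.
One optimal route: Depot → S1 → S3 → S2 → S4 → Depot (or its reverse).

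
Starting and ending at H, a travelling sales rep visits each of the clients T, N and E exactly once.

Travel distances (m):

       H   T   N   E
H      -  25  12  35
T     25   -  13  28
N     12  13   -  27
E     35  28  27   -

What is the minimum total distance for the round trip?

There are 3 distinct closed tours to check (reversals are equivalent).
H→T→N→E→H: 25+13+27+35 = 100
H→T→E→N→H: 25+28+27+12 = 92
H→N→T→E→H: 12+13+28+35 = 88
The minimum is 88.
One optimal route: H → N → T → E → H (or its reverse).

Shortest round trip = 88 m.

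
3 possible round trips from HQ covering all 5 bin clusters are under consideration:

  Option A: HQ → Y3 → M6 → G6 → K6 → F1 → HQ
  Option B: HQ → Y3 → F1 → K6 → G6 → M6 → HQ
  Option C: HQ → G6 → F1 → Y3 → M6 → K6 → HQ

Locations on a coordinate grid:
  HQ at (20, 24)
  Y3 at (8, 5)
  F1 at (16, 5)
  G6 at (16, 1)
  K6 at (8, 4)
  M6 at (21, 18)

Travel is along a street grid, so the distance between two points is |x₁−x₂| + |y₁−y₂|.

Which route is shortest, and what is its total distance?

Option A: 31 + 26 + 22 + 11 + 9 + 23 = 122
Option B: 31 + 8 + 9 + 11 + 22 + 7 = 88
Option C: 27 + 4 + 8 + 26 + 27 + 32 = 124

88 — Option B is the shortest.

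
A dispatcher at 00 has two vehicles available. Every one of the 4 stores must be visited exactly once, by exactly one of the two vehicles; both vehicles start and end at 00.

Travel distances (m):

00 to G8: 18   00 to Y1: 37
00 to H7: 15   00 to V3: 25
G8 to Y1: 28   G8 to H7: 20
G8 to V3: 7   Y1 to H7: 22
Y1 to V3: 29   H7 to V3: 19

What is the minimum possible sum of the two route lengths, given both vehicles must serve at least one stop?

There are 2^3 − 1 = 7 ways to divide the 4 stops into two non-empty groups. For each, the best each vehicle can do is its own shortest tour through its group:
  {G8} + {Y1, H7, V3}: 36 + 91 = 127
  {Y1} + {G8, H7, V3}: 74 + 59 = 133
  {G8, Y1} + {H7, V3}: 83 + 59 = 142
  {H7} + {G8, Y1, V3}: 30 + 91 = 121
  {G8, H7} + {Y1, V3}: 53 + 91 = 144
  {Y1, H7} + {G8, V3}: 74 + 50 = 124
  … (7 splits in total)
Best: vehicle 1 00 → H7 → 00 = 30; vehicle 2 00 → G8 → V3 → Y1 → 00 = 91; combined 121.

121 m — the smallest possible combined total.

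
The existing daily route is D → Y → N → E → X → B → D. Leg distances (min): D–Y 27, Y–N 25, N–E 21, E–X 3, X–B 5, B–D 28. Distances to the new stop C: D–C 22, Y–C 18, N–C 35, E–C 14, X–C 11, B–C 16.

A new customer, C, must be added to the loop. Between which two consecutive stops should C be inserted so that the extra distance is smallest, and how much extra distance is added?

Adding 10 min by placing C on the B–D leg.

Insertion cost between consecutive stops i–j is d(i,C) + d(C,j) − d(i,j):
  between D and Y: 22 + 18 − 27 = 13
  between Y and N: 18 + 35 − 25 = 28
  between N and E: 35 + 14 − 21 = 28
  between E and X: 14 + 11 − 3 = 22
  between X and B: 11 + 16 − 5 = 22
  between B and D: 16 + 22 − 28 = 10
Cheapest insertion is between B and D, adding 10.
New total = 109 + 10 = 119.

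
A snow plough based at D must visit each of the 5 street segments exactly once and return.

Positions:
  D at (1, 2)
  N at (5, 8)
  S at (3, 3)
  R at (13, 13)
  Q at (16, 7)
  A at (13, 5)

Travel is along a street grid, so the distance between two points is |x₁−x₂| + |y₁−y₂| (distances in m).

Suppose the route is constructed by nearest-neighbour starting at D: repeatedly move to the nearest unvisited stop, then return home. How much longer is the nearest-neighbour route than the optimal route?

D: S=3, N=10, A=15, Q=20, R=23 ⇒ S
S: N=7, A=12, Q=17, R=20 ⇒ N
N: A=11, Q=12, R=13 ⇒ A
A: Q=5, R=8 ⇒ Q
Q: R=9 ⇒ R
NN route D → S → N → A → Q → R → D costs 58.
Optimal: D → N → R → Q → A → S → D costs 52 (by enumerating all 60 distinct tours).
Excess = 58 − 52 = 6.

The nearest-neighbour route is 6 m longer than optimal.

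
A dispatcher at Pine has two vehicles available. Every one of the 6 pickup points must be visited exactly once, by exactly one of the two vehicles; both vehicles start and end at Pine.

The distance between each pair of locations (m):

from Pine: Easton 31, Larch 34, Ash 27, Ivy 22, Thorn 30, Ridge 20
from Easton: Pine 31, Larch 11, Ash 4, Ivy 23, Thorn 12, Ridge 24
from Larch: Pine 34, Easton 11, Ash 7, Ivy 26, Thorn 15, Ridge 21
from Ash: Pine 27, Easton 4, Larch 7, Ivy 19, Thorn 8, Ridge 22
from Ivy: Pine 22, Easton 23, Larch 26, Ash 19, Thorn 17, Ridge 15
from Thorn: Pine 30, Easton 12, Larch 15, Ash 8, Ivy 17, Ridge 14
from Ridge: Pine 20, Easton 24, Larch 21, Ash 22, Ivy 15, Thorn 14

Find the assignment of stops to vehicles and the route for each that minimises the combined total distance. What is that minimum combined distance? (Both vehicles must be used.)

135 m — the smallest possible combined total.

Check every non-empty split of the stops between the two vehicles; for each half take its own optimal tour:
  {Easton} + {Larch, Ash, Ivy, Thorn, Ridge}: 62 + 95 = 157
  {Larch} + {Easton, Ash, Ivy, Thorn, Ridge}: 68 + 91 = 159
  {Easton, Larch} + {Ash, Ivy, Thorn, Ridge}: 76 + 83 = 159
  {Ash} + {Easton, Larch, Ivy, Thorn, Ridge}: 54 + 103 = 157
  {Easton, Ash} + {Larch, Ivy, Thorn, Ridge}: 62 + 95 = 157
  {Larch, Ash} + {Easton, Ivy, Thorn, Ridge}: 68 + 91 = 159
  … (31 splits in total)
  {Ivy} + {Easton, Larch, Ash, Thorn, Ridge}: 44 + 91 = 135  ← best
Best: vehicle 1 Pine → Ivy → Pine = 44; vehicle 2 Pine → Easton → Larch → Ash → Thorn → Ridge → Pine = 91; combined 135.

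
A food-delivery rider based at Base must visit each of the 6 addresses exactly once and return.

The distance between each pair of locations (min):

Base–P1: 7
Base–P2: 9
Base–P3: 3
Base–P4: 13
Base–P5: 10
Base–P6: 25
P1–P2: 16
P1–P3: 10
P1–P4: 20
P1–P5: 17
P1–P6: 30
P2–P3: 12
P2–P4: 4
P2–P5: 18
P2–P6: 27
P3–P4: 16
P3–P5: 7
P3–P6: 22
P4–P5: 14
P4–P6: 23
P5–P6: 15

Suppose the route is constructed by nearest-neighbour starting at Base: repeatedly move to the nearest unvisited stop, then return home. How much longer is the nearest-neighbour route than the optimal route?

From Base: P3=3, P1=7, P2=9, P5=10, P4=13, P6=25 → choose P3 (3).
From P3: P5=7, P1=10, P2=12, P4=16, P6=22 → choose P5 (7).
From P5: P4=14, P6=15, P1=17, P2=18 → choose P4 (14).
From P4: P2=4, P1=20, P6=23 → choose P2 (4).
From P2: P1=16, P6=27 → choose P1 (16).
From P1: P6=30 → choose P6 (30).
NN route Base → P3 → P5 → P4 → P2 → P1 → P6 → Base costs 99.
Optimal: Base → P1 → P2 → P4 → P6 → P5 → P3 → Base costs 75 (by enumerating all 360 distinct tours).
Excess = 99 − 75 = 24.

Excess over optimum: 24 min.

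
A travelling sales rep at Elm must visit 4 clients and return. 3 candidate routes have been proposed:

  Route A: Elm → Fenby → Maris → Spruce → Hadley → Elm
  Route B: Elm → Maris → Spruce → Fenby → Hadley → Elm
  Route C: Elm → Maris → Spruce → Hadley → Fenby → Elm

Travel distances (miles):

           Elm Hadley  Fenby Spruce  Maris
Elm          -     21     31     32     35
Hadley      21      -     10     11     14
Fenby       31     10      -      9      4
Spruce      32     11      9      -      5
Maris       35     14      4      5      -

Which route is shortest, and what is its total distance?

72 miles — Route A is the shortest.

Route A: 31 + 4 + 5 + 11 + 21 = 72
Route B: 35 + 5 + 9 + 10 + 21 = 80
Route C: 35 + 5 + 11 + 10 + 31 = 92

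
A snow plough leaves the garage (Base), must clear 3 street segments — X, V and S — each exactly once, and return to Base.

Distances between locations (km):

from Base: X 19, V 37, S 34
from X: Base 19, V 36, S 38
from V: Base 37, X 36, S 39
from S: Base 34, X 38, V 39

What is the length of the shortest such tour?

There are 3 distinct closed tours to check (reversals are equivalent).
Base→X→V→S→Base: 19+36+39+34 = 128
Base→X→S→V→Base: 19+38+39+37 = 133
Base→V→X→S→Base: 37+36+38+34 = 145
The minimum is 128.
One optimal route: Base → X → V → S → Base (or its reverse).

Shortest round trip = 128 km.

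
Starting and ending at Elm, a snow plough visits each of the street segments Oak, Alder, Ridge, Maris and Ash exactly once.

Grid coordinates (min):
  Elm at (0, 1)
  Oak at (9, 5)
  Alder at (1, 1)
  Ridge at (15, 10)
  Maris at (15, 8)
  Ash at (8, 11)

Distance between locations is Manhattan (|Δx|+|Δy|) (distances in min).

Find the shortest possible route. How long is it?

50 min — the shortest possible round trip.

Elm - Oak - Alder - Ridge - Maris - Ash - Elm: 13+12+23+2+10+18 = 78
Elm - Oak - Alder - Ridge - Ash - Maris - Elm: 13+12+23+8+10+22 = 88
Elm - Oak - Alder - Maris - Ridge - Ash - Elm: 13+12+21+2+8+18 = 74
Elm - Oak - Alder - Maris - Ash - Ridge - Elm: 13+12+21+10+8+24 = 88
Elm - Oak - Alder - Ash - Ridge - Maris - Elm: 13+12+17+8+2+22 = 74
Elm - Oak - Alder - Ash - Maris - Ridge - Elm: 13+12+17+10+2+24 = 78
Elm - Oak - Ridge - Alder - Maris - Ash - Elm: 13+11+23+21+10+18 = 96
Elm - Oak - Ridge - Alder - Ash - Maris - Elm: 13+11+23+17+10+22 = 96
Elm - Oak - Ridge - Maris - Alder - Ash - Elm: 13+11+2+21+17+18 = 82
Elm - Oak - Ridge - Maris - Ash - Alder - Elm: 13+11+2+10+17+1 = 54
Elm - Oak - Ridge - Ash - Alder - Maris - Elm: 13+11+8+17+21+22 = 92
Elm - Oak - Ridge - Ash - Maris - Alder - Elm: 13+11+8+10+21+1 = 64
Elm - Oak - Maris - Alder - Ridge - Ash - Elm: 13+9+21+23+8+18 = 92
Elm - Oak - Maris - Alder - Ash - Ridge - Elm: 13+9+21+17+8+24 = 92
… (46 more)
Elm - Oak - Maris - Ridge - Ash - Alder - Elm: 13+9+2+8+17+1 = 50  ← best
The minimum is 50.
One optimal route: Elm → Oak → Maris → Ridge → Ash → Alder → Elm (or its reverse).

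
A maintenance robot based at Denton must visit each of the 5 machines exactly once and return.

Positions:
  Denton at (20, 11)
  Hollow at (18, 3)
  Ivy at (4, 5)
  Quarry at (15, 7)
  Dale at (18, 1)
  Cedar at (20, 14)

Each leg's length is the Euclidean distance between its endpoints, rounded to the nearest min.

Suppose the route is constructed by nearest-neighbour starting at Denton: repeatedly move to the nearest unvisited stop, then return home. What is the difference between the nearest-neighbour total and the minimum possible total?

The nearest-neighbour route is 3 min longer than optimal.

Denton: Cedar=3, Quarry=6, Hollow=8, Dale=10, Ivy=17 ⇒ Cedar
Cedar: Quarry=9, Hollow=11, Dale=13, Ivy=18 ⇒ Quarry
Quarry: Hollow=5, Dale=7, Ivy=11 ⇒ Hollow
Hollow: Dale=2, Ivy=14 ⇒ Dale
Dale: Ivy=15 ⇒ Ivy
NN route Denton → Cedar → Quarry → Hollow → Dale → Ivy → Denton costs 51.
Optimal: Denton → Hollow → Dale → Ivy → Quarry → Cedar → Denton costs 48 (by enumerating all 60 distinct tours).
Excess = 51 − 48 = 3.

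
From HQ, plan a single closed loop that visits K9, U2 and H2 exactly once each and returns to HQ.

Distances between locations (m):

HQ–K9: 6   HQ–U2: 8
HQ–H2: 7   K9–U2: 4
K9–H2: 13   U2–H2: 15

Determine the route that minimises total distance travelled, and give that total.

With 3 stops there are 3!/2 = 3 distinct round trips (a route and its reverse cost the same).
HQ → K9 → U2 → H2 → HQ: 6+4+15+7 = 32
HQ → K9 → H2 → U2 → HQ: 6+13+15+8 = 42
HQ → U2 → K9 → H2 → HQ: 8+4+13+7 = 32
The minimum is 32.
One optimal route: HQ → K9 → U2 → H2 → HQ (or its reverse).

32 m — the shortest possible round trip.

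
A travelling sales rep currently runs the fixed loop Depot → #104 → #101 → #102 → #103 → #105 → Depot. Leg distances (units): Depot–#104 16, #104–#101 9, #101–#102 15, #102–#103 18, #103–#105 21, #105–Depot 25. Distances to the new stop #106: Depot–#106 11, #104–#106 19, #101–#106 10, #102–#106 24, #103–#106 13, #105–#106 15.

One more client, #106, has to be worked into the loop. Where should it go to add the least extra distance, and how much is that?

+1 — insert #106 between #105 and Depot.

Insertion cost between consecutive stops i–j is d(i,#106) + d(#106,j) − d(i,j):
  between Depot and #104: 11 + 19 − 16 = 14
  between #104 and #101: 19 + 10 − 9 = 20
  between #101 and #102: 10 + 24 − 15 = 19
  between #102 and #103: 24 + 13 − 18 = 19
  between #103 and #105: 13 + 15 − 21 = 7
  between #105 and Depot: 15 + 11 − 25 = 1
Cheapest insertion is between #105 and Depot, adding 1.
New total = 104 + 1 = 105.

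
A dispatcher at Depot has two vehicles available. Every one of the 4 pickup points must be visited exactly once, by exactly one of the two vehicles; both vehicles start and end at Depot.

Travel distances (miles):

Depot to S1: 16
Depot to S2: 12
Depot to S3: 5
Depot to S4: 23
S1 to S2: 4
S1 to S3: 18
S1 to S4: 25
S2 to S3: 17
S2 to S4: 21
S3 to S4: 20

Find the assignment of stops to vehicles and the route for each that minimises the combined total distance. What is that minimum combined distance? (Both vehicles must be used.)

Try each way of splitting the stops between the two vehicles (each non-empty) and, for each split, find the best tour for each vehicle:
  {S1} + {S2, S3, S4}: 32 + 58 = 90
  {S2} + {S1, S3, S4}: 24 + 66 = 90
  {S1, S2} + {S3, S4}: 32 + 48 = 80
  {S3} + {S1, S2, S4}: 10 + 64 = 74
  {S1, S3} + {S2, S4}: 39 + 56 = 95
  {S2, S3} + {S1, S4}: 34 + 64 = 98
  … (7 splits in total)
Best: vehicle 1 Depot → S3 → Depot = 10; vehicle 2 Depot → S1 → S2 → S4 → Depot = 64; combined 74.

74 miles — the smallest possible combined total.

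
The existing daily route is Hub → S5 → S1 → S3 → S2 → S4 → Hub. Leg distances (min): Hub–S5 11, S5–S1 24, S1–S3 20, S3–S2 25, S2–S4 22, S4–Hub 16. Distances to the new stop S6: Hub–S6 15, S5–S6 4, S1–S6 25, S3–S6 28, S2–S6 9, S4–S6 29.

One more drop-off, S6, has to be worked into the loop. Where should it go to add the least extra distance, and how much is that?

Insertion cost between consecutive stops i–j is d(i,S6) + d(S6,j) − d(i,j):
  between Hub and S5: 15 + 4 − 11 = 8
  between S5 and S1: 4 + 25 − 24 = 5
  between S1 and S3: 25 + 28 − 20 = 33
  between S3 and S2: 28 + 9 − 25 = 12
  between S2 and S4: 9 + 29 − 22 = 16
  between S4 and Hub: 29 + 15 − 16 = 28
Cheapest insertion is between S5 and S1, adding 5.
New total = 118 + 5 = 123.

Adding 5 min by placing S6 on the S5–S1 leg.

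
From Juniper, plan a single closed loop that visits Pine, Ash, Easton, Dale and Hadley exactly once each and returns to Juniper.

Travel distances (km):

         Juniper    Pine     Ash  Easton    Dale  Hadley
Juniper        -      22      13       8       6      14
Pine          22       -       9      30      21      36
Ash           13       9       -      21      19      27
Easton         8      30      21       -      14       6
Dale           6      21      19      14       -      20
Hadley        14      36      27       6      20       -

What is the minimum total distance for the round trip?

Juniper-Pine-Ash-Easton-Dale-Hadley-Juniper: 22+9+21+14+20+14 = 100
Juniper-Pine-Ash-Easton-Hadley-Dale-Juniper: 22+9+21+6+20+6 = 84
Juniper-Pine-Ash-Dale-Easton-Hadley-Juniper: 22+9+19+14+6+14 = 84
Juniper-Pine-Ash-Dale-Hadley-Easton-Juniper: 22+9+19+20+6+8 = 84
Juniper-Pine-Ash-Hadley-Easton-Dale-Juniper: 22+9+27+6+14+6 = 84
Juniper-Pine-Ash-Hadley-Dale-Easton-Juniper: 22+9+27+20+14+8 = 100
Juniper-Pine-Easton-Ash-Dale-Hadley-Juniper: 22+30+21+19+20+14 = 126
Juniper-Pine-Easton-Ash-Hadley-Dale-Juniper: 22+30+21+27+20+6 = 126
Juniper-Pine-Easton-Dale-Ash-Hadley-Juniper: 22+30+14+19+27+14 = 126
Juniper-Pine-Easton-Dale-Hadley-Ash-Juniper: 22+30+14+20+27+13 = 126
Juniper-Pine-Easton-Hadley-Ash-Dale-Juniper: 22+30+6+27+19+6 = 110
Juniper-Pine-Easton-Hadley-Dale-Ash-Juniper: 22+30+6+20+19+13 = 110
Juniper-Pine-Dale-Ash-Easton-Hadley-Juniper: 22+21+19+21+6+14 = 103
Juniper-Pine-Dale-Ash-Hadley-Easton-Juniper: 22+21+19+27+6+8 = 103
… (46 more)
Juniper-Ash-Pine-Dale-Easton-Hadley-Juniper: 13+9+21+14+6+14 = 77  ← best
The minimum is 77.
One optimal route: Juniper → Ash → Pine → Dale → Easton → Hadley → Juniper (or its reverse).

77 km — the shortest possible round trip.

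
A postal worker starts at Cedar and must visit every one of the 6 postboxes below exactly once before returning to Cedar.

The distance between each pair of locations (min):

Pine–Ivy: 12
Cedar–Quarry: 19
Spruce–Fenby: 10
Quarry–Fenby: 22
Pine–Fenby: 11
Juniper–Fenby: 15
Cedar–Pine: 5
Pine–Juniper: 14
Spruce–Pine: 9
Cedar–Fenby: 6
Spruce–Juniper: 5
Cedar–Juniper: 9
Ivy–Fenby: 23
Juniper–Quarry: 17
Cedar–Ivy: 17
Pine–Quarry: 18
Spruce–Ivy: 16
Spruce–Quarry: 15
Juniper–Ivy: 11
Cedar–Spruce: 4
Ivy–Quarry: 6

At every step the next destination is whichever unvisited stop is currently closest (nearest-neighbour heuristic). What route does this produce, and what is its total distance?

At Cedar the remaining stops are Spruce 4, Pine 5, Fenby 6, Juniper 9, Ivy 17, Quarry 19; go to Spruce.
At Spruce the remaining stops are Juniper 5, Pine 9, Fenby 10, Quarry 15, Ivy 16; go to Juniper.
At Juniper the remaining stops are Ivy 11, Pine 14, Fenby 15, Quarry 17; go to Ivy.
At Ivy the remaining stops are Quarry 6, Pine 12, Fenby 23; go to Quarry.
At Quarry the remaining stops are Pine 18, Fenby 22; go to Pine.
At Pine the remaining stops are Fenby 11; go to Fenby.
Return Fenby→Cedar: 6.
Total = 4 + 5 + 11 + 6 + 18 + 11 + 6 = 61.

Nearest-neighbour total = 61 min; route Cedar → Spruce → Juniper → Ivy → Quarry → Pine → Fenby → Cedar.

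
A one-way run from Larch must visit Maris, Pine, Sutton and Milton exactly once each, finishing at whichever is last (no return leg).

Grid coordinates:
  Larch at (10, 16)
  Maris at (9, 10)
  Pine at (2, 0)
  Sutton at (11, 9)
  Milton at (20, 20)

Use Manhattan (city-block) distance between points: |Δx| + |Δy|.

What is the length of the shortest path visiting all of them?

Minimum one-way distance = 54.

There are 4! = 24 possible orderings.
Larch→Maris→Pine→Sutton→Milton: 7+17+18+20 = 62
Larch→Maris→Pine→Milton→Sutton: 7+17+38+20 = 82
Larch→Maris→Sutton→Pine→Milton: 7+3+18+38 = 66
Larch→Maris→Sutton→Milton→Pine: 7+3+20+38 = 68
Larch→Maris→Milton→Pine→Sutton: 7+21+38+18 = 84
Larch→Maris→Milton→Sutton→Pine: 7+21+20+18 = 66
Larch→Pine→Maris→Sutton→Milton: 24+17+3+20 = 64
Larch→Pine→Maris→Milton→Sutton: 24+17+21+20 = 82
Larch→Pine→Sutton→Maris→Milton: 24+18+3+21 = 66
Larch→Pine→Sutton→Milton→Maris: 24+18+20+21 = 83
Larch→Pine→Milton→Maris→Sutton: 24+38+21+3 = 86
Larch→Pine→Milton→Sutton→Maris: 24+38+20+3 = 85
Larch→Sutton→Maris→Pine→Milton: 8+3+17+38 = 66
Larch→Sutton→Maris→Milton→Pine: 8+3+21+38 = 70
… (10 more)
Larch→Milton→Sutton→Maris→Pine: 14+20+3+17 = 54  ← best
The minimum is 54.
One shortest path: Larch → Milton → Sutton → Maris → Pine.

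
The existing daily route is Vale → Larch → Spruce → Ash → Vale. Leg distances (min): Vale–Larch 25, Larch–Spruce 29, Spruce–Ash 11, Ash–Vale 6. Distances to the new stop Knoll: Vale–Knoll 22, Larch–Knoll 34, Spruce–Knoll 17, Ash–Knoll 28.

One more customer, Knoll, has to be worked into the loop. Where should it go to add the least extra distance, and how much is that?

+22 min — insert Knoll between Larch and Spruce.

Insertion cost between consecutive stops i–j is d(i,Knoll) + d(Knoll,j) − d(i,j):
  between Vale and Larch: 22 + 34 − 25 = 31
  between Larch and Spruce: 34 + 17 − 29 = 22
  between Spruce and Ash: 17 + 28 − 11 = 34
  between Ash and Vale: 28 + 22 − 6 = 44
Cheapest insertion is between Larch and Spruce, adding 22.
New total = 71 + 22 = 93.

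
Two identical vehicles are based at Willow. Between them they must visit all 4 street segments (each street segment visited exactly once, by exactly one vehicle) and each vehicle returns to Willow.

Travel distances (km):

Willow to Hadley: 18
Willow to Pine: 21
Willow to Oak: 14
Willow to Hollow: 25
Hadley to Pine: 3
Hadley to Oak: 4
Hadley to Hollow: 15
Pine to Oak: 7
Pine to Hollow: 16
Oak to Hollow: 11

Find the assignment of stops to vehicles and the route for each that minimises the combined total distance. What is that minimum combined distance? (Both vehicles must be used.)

90 km — the smallest possible combined total.

Check every non-empty split of the stops between the two vehicles; for each half take its own optimal tour:
  {Hadley} + {Pine, Oak, Hollow}: 36 + 62 = 98
  {Pine} + {Hadley, Oak, Hollow}: 42 + 58 = 100
  {Hadley, Pine} + {Oak, Hollow}: 42 + 50 = 92
  {Oak} + {Hadley, Pine, Hollow}: 28 + 62 = 90
  {Hadley, Oak} + {Pine, Hollow}: 36 + 62 = 98
  {Pine, Oak} + {Hadley, Hollow}: 42 + 58 = 100
  … (7 splits in total)
Best: vehicle 1 Willow → Oak → Willow = 28; vehicle 2 Willow → Hadley → Pine → Hollow → Willow = 62; combined 90.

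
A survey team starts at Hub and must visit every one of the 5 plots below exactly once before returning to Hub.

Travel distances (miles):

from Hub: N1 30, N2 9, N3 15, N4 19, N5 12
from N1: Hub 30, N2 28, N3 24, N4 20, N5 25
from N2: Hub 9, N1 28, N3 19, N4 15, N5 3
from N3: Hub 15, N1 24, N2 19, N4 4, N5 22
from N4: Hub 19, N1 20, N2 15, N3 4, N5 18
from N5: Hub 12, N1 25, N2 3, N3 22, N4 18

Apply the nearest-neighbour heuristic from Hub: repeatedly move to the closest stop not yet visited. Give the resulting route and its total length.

88 miles along Hub → N2 → N5 → N4 → N3 → N1 → Hub.

Hub → [N2:9 / N5:12 / N3:15 / N4:19 / N1:30] → N2 (9)
N2 → [N5:3 / N4:15 / N3:19 / N1:28] → N5 (3)
N5 → [N4:18 / N3:22 / N1:25] → N4 (18)
N4 → [N3:4 / N1:20] → N3 (4)
N3 → [N1:24] → N1 (24)
Return N1→Hub: 30.
Total = 9 + 3 + 18 + 4 + 24 + 30 = 88.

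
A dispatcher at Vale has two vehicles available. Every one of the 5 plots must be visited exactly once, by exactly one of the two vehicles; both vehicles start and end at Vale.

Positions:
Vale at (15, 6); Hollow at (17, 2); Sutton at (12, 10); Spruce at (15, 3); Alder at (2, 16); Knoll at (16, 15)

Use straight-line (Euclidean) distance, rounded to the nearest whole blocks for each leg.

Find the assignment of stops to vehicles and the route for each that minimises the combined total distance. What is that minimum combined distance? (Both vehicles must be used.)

There are 2^4 − 1 = 15 ways to divide the 5 stops into two non-empty groups. For each, the best each vehicle can do is its own shortest tour through its group:
  {Hollow} + {Sutton, Spruce, Alder, Knoll}: 8 + 46 = 54
  {Sutton} + {Hollow, Spruce, Alder, Knoll}: 10 + 47 = 57
  {Hollow, Sutton} + {Spruce, Alder, Knoll}: 18 + 44 = 62
  {Spruce} + {Hollow, Sutton, Alder, Knoll}: 6 + 48 = 54
  {Hollow, Spruce} + {Sutton, Alder, Knoll}: 9 + 40 = 49
  {Sutton, Spruce} + {Hollow, Alder, Knoll}: 16 + 47 = 63
  … (15 splits in total)
Best: vehicle 1 Vale → Hollow → Spruce → Vale = 9; vehicle 2 Vale → Sutton → Alder → Knoll → Vale = 40; combined 49.

Minimum combined distance: 49 blocks.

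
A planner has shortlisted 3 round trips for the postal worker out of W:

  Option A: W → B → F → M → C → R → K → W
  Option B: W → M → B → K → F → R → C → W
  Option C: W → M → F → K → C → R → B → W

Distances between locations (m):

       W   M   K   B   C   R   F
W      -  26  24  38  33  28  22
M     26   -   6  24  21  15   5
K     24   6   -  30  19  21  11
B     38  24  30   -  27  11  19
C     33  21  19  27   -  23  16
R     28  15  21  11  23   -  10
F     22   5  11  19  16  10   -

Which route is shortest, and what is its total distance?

Option A: 38 + 19 + 5 + 21 + 23 + 21 + 24 = 151
Option B: 26 + 24 + 30 + 11 + 10 + 23 + 33 = 157
Option C: 26 + 5 + 11 + 19 + 23 + 11 + 38 = 133

133 m — Option C is the shortest.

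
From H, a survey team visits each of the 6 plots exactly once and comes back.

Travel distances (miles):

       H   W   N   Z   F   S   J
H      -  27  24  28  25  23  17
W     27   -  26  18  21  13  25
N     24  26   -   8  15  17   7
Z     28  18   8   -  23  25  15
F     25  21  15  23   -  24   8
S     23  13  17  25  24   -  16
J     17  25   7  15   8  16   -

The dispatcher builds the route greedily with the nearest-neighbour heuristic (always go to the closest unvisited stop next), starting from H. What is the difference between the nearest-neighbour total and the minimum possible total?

The nearest-neighbour route is 10 miles longer than optimal.

H: J=17, S=23, N=24, F=25, W=27, Z=28 ⇒ J
J: N=7, F=8, Z=15, S=16, W=25 ⇒ N
N: Z=8, F=15, S=17, W=26 ⇒ Z
Z: W=18, F=23, S=25 ⇒ W
W: S=13, F=21 ⇒ S
S: F=24 ⇒ F
NN route H → J → N → Z → W → S → F → H costs 112.
Optimal: H → F → J → N → Z → W → S → H costs 102 (by enumerating all 360 distinct tours).
Excess = 112 − 102 = 10.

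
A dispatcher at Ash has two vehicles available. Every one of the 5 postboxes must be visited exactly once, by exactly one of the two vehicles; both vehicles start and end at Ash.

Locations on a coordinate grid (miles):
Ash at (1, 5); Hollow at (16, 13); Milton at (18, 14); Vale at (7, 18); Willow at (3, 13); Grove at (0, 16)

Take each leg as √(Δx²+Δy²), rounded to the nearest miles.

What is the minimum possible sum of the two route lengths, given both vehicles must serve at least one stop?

Try each way of splitting the stops between the two vehicles (each non-empty) and, for each split, find the best tour for each vehicle:
  {Hollow} + {Milton, Vale, Willow, Grove}: 34 + 50 = 84
  {Milton} + {Hollow, Vale, Willow, Grove}: 38 + 46 = 84
  {Hollow, Milton} + {Vale, Willow, Grove}: 38 + 32 = 70
  {Vale} + {Hollow, Milton, Willow, Grove}: 28 + 49 = 77
  {Hollow, Vale} + {Milton, Willow, Grove}: 41 + 49 = 90
  {Milton, Vale} + {Hollow, Willow, Grove}: 45 + 45 = 90
  … (15 splits in total)
  {Willow} + {Hollow, Milton, Vale, Grove}: 16 + 49 = 65  ← best
Best: vehicle 1 Ash → Willow → Ash = 16; vehicle 2 Ash → Hollow → Milton → Vale → Grove → Ash = 49; combined 65.

Minimum combined distance: 65 miles.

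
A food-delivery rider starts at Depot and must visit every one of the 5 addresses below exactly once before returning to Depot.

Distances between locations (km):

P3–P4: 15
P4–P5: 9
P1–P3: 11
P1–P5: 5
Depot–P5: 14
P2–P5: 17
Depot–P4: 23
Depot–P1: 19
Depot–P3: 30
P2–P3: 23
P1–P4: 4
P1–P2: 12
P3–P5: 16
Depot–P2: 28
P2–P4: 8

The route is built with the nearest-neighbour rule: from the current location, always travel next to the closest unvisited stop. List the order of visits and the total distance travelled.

Total distance 84 km via the nearest-neighbour route Depot → P5 → P1 → P4 → P2 → P3 → Depot.

From Depot: distances to unvisited — P5=14, P1=19, P4=23, P2=28, P3=30. Nearest is P5 (14).
From P5: distances to unvisited — P1=5, P4=9, P3=16, P2=17. Nearest is P1 (5).
From P1: distances to unvisited — P4=4, P3=11, P2=12. Nearest is P4 (4).
From P4: distances to unvisited — P2=8, P3=15. Nearest is P2 (8).
From P2: distances to unvisited — P3=23. Nearest is P3 (23).
Return P3→Depot: 30.
Total = 14 + 5 + 4 + 8 + 23 + 30 = 84.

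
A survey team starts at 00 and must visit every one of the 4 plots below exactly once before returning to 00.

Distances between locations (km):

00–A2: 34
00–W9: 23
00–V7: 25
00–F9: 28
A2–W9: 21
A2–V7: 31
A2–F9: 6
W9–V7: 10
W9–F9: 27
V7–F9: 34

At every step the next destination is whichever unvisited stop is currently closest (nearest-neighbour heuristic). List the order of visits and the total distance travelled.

98 km along 00 → W9 → V7 → A2 → F9 → 00.

At 00 the remaining stops are W9 23, V7 25, F9 28, A2 34; go to W9.
At W9 the remaining stops are V7 10, A2 21, F9 27; go to V7.
At V7 the remaining stops are A2 31, F9 34; go to A2.
At A2 the remaining stops are F9 6; go to F9.
Return F9→00: 28.
Total = 23 + 10 + 31 + 6 + 28 = 98.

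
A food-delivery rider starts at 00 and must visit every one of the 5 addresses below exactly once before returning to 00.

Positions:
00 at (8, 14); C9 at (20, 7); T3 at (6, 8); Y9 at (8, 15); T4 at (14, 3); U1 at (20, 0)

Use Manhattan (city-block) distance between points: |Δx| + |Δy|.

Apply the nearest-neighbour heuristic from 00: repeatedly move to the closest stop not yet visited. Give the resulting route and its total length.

From 00: distances to unvisited — Y9=1, T3=8, T4=17, C9=19, U1=26. Nearest is Y9 (1).
From Y9: distances to unvisited — T3=9, T4=18, C9=20, U1=27. Nearest is T3 (9).
From T3: distances to unvisited — T4=13, C9=15, U1=22. Nearest is T4 (13).
From T4: distances to unvisited — U1=9, C9=10. Nearest is U1 (9).
From U1: distances to unvisited — C9=7. Nearest is C9 (7).
Return C9→00: 19.
Total = 1 + 9 + 13 + 9 + 7 + 19 = 58.

Total distance 58 via the nearest-neighbour route 00 → Y9 → T3 → T4 → U1 → C9 → 00.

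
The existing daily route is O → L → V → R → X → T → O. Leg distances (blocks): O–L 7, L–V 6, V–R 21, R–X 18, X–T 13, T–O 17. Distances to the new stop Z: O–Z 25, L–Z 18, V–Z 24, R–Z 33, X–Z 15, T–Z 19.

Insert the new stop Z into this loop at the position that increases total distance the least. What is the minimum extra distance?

Minimum extra distance: 21 blocks, inserting Z between X and T.

Insertion cost between consecutive stops i–j is d(i,Z) + d(Z,j) − d(i,j):
  between O and L: 25 + 18 − 7 = 36
  between L and V: 18 + 24 − 6 = 36
  between V and R: 24 + 33 − 21 = 36
  between R and X: 33 + 15 − 18 = 30
  between X and T: 15 + 19 − 13 = 21
  between T and O: 19 + 25 − 17 = 27
Cheapest insertion is between X and T, adding 21.
New total = 82 + 21 = 103.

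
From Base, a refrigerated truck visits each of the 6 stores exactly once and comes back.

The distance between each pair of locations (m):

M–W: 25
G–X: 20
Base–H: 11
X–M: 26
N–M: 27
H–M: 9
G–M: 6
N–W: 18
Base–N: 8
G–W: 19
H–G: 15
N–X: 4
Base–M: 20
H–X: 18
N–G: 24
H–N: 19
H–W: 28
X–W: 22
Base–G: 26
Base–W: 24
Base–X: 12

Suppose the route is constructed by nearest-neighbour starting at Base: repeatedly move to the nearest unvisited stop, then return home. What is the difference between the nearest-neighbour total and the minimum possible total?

Base: N=8, H=11, X=12, M=20, W=24, G=26 ⇒ N
N: X=4, W=18, H=19, G=24, M=27 ⇒ X
X: H=18, G=20, W=22, M=26 ⇒ H
H: M=9, G=15, W=28 ⇒ M
M: G=6, W=25 ⇒ G
G: W=19 ⇒ W
NN route Base → N → X → H → M → G → W → Base costs 88.
Optimal: Base → H → M → G → W → N → X → Base costs 79 (by enumerating all 360 distinct tours).
Excess = 88 − 79 = 9.

9 m longer than the optimal tour.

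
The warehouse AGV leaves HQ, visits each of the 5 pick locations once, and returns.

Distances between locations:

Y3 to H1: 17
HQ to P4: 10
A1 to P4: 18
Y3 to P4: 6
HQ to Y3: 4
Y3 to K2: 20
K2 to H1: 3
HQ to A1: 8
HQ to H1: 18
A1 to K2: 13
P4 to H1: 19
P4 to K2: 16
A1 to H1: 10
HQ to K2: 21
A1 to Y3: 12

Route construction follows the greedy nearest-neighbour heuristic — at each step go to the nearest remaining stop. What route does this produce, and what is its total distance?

Nearest-neighbour total = 47; route HQ → Y3 → P4 → K2 → H1 → A1 → HQ.

At HQ the remaining stops are Y3 4, A1 8, P4 10, H1 18, K2 21; go to Y3.
At Y3 the remaining stops are P4 6, A1 12, H1 17, K2 20; go to P4.
At P4 the remaining stops are K2 16, A1 18, H1 19; go to K2.
At K2 the remaining stops are H1 3, A1 13; go to H1.
At H1 the remaining stops are A1 10; go to A1.
Return A1→HQ: 8.
Total = 4 + 6 + 16 + 3 + 10 + 8 = 47.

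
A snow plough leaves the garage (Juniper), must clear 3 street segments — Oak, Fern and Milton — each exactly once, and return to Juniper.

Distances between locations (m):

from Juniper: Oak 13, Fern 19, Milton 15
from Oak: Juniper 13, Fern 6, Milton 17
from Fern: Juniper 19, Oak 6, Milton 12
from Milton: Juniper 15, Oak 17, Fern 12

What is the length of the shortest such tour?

46 m — the shortest possible round trip.

Juniper-Oak-Fern-Milton-Juniper: 13+6+12+15 = 46
Juniper-Oak-Milton-Fern-Juniper: 13+17+12+19 = 61
Juniper-Fern-Oak-Milton-Juniper: 19+6+17+15 = 57
The minimum is 46.
One optimal route: Juniper → Oak → Fern → Milton → Juniper (or its reverse).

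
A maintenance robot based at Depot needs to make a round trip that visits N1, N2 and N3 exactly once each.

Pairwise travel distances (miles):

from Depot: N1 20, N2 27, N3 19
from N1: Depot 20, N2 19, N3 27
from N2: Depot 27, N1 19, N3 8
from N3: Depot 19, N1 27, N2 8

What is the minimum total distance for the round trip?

Shortest round trip = 66 miles.

Depot → N1 → N2 → N3 → Depot: 20+19+8+19 = 66
Depot → N1 → N3 → N2 → Depot: 20+27+8+27 = 82
Depot → N2 → N1 → N3 → Depot: 27+19+27+19 = 92
The minimum is 66.
One optimal route: Depot → N1 → N2 → N3 → Depot (or its reverse).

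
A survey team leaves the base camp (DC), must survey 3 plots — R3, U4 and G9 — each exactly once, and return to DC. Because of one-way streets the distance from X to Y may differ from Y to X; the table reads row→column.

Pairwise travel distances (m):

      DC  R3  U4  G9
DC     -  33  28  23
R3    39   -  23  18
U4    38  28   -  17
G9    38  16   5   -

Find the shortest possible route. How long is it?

DC→R3→U4→G9→DC: 33+23+17+38 = 111
DC→R3→G9→U4→DC: 33+18+5+38 = 94
DC→U4→R3→G9→DC: 28+28+18+38 = 112
DC→U4→G9→R3→DC: 28+17+16+39 = 100
DC→G9→R3→U4→DC: 23+16+23+38 = 100
DC→G9→U4→R3→DC: 23+5+28+39 = 95
The minimum is 94.
One optimal route: DC → R3 → G9 → U4 → DC.

Shortest round trip = 94 m.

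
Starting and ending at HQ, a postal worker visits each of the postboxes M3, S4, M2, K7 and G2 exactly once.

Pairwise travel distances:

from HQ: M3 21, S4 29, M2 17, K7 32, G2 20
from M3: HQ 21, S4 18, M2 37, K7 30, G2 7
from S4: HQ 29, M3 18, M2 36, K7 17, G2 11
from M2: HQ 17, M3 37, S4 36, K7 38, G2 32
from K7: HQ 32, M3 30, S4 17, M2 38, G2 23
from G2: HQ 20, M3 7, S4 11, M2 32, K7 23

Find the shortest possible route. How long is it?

With 5 stops there are 5!/2 = 60 distinct round trips (a route and its reverse cost the same).
HQ → M3 → S4 → M2 → K7 → G2 → HQ: 21+18+36+38+23+20 = 156
HQ → M3 → S4 → M2 → G2 → K7 → HQ: 21+18+36+32+23+32 = 162
HQ → M3 → S4 → K7 → M2 → G2 → HQ: 21+18+17+38+32+20 = 146
HQ → M3 → S4 → K7 → G2 → M2 → HQ: 21+18+17+23+32+17 = 128
HQ → M3 → S4 → G2 → M2 → K7 → HQ: 21+18+11+32+38+32 = 152
HQ → M3 → S4 → G2 → K7 → M2 → HQ: 21+18+11+23+38+17 = 128
HQ → M3 → M2 → S4 → K7 → G2 → HQ: 21+37+36+17+23+20 = 154
HQ → M3 → M2 → S4 → G2 → K7 → HQ: 21+37+36+11+23+32 = 160
HQ → M3 → M2 → K7 → S4 → G2 → HQ: 21+37+38+17+11+20 = 144
HQ → M3 → M2 → K7 → G2 → S4 → HQ: 21+37+38+23+11+29 = 159
HQ → M3 → M2 → G2 → S4 → K7 → HQ: 21+37+32+11+17+32 = 150
HQ → M3 → M2 → G2 → K7 → S4 → HQ: 21+37+32+23+17+29 = 159
HQ → M3 → K7 → S4 → M2 → G2 → HQ: 21+30+17+36+32+20 = 156
HQ → M3 → K7 → S4 → G2 → M2 → HQ: 21+30+17+11+32+17 = 128
… (46 more)
HQ → M3 → G2 → S4 → K7 → M2 → HQ: 21+7+11+17+38+17 = 111  ← best
The minimum is 111.
One optimal route: HQ → M3 → G2 → S4 → K7 → M2 → HQ (or its reverse).

Minimum total distance: 111.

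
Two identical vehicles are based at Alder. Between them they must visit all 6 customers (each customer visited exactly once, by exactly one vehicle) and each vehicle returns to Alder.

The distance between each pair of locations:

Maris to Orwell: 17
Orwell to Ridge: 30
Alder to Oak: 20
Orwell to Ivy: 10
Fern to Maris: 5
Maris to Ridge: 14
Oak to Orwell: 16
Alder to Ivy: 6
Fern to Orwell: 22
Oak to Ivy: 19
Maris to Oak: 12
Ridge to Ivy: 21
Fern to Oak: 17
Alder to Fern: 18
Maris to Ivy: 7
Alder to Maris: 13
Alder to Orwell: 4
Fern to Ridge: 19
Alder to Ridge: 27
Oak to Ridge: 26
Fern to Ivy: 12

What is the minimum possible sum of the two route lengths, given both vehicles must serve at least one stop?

Minimum combined distance: 91.

Try each way of splitting the stops between the two vehicles (each non-empty) and, for each split, find the best tour for each vehicle:
  {Fern} + {Maris, Oak, Orwell, Ridge, Ivy}: 36 + 73 = 109
  {Maris} + {Fern, Oak, Orwell, Ridge, Ivy}: 26 + 83 = 109
  {Fern, Maris} + {Oak, Orwell, Ridge, Ivy}: 36 + 73 = 109
  {Oak} + {Fern, Maris, Orwell, Ridge, Ivy}: 40 + 71 = 111
  {Fern, Oak} + {Maris, Orwell, Ridge, Ivy}: 55 + 61 = 116
  {Maris, Oak} + {Fern, Orwell, Ridge, Ivy}: 45 + 71 = 116
  … (31 splits in total)
  {Orwell} + {Fern, Maris, Oak, Ridge, Ivy}: 8 + 83 = 91  ← best
Best: vehicle 1 Alder → Orwell → Alder = 8; vehicle 2 Alder → Oak → Fern → Maris → Ridge → Ivy → Alder = 83; combined 91.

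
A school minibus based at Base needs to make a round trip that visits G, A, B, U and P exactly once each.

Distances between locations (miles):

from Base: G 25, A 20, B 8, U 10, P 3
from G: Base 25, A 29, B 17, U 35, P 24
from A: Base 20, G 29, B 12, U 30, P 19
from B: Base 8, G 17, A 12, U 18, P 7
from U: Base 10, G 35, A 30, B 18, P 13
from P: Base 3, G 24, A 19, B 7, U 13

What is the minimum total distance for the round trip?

With 5 stops there are 5!/2 = 60 distinct round trips (a route and its reverse cost the same).
Base→G→A→B→U→P→Base: 25+29+12+18+13+3 = 100
Base→G→A→B→P→U→Base: 25+29+12+7+13+10 = 96
Base→G→A→U→B→P→Base: 25+29+30+18+7+3 = 112
Base→G→A→U→P→B→Base: 25+29+30+13+7+8 = 112
Base→G→A→P→B→U→Base: 25+29+19+7+18+10 = 108
Base→G→A→P→U→B→Base: 25+29+19+13+18+8 = 112
Base→G→B→A→U→P→Base: 25+17+12+30+13+3 = 100
Base→G→B→A→P→U→Base: 25+17+12+19+13+10 = 96
Base→G→B→U→A→P→Base: 25+17+18+30+19+3 = 112
Base→G→B→U→P→A→Base: 25+17+18+13+19+20 = 112
Base→G→B→P→A→U→Base: 25+17+7+19+30+10 = 108
Base→G→B→P→U→A→Base: 25+17+7+13+30+20 = 112
Base→G→U→A→B→P→Base: 25+35+30+12+7+3 = 112
Base→G→U→A→P→B→Base: 25+35+30+19+7+8 = 124
… (46 more)
The minimum is 96.
One optimal route: Base → G → A → B → P → U → Base (or its reverse).

Minimum total distance: 96 miles.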